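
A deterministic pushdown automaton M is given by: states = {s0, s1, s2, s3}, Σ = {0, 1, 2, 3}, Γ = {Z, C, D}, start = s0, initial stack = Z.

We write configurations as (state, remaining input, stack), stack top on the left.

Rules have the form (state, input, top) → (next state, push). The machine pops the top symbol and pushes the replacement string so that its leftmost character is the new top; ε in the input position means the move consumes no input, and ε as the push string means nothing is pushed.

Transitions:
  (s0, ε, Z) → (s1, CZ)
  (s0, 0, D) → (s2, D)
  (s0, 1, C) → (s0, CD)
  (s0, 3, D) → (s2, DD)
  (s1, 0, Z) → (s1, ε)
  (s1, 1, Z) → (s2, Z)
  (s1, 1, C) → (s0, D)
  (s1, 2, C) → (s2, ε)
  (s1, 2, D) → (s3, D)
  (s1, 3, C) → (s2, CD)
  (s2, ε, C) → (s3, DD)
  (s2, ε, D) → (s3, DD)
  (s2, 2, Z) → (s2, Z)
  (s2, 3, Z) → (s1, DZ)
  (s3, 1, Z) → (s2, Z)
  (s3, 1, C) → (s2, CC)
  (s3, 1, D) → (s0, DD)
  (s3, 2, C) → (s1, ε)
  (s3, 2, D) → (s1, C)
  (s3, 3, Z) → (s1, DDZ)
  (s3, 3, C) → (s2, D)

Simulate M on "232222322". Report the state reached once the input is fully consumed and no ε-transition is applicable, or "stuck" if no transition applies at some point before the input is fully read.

s1

(s0, 232222322, Z)
  ε-move, top Z: go to s1, push CZ → (s1, 232222322, CZ)
  read 2, top C: go to s2, push ε → (s2, 32222322, Z)
  read 3, top Z: go to s1, push DZ → (s1, 2222322, DZ)
  read 2, top D: go to s3, push D → (s3, 222322, DZ)
  read 2, top D: go to s1, push C → (s1, 22322, CZ)
  read 2, top C: go to s2, push ε → (s2, 2322, Z)
  read 2, top Z: go to s2, push Z → (s2, 322, Z)
  read 3, top Z: go to s1, push DZ → (s1, 22, DZ)
  read 2, top D: go to s3, push D → (s3, 2, DZ)
  read 2, top D: go to s1, push C → (s1, ε, CZ)
All input consumed; M is in state s1.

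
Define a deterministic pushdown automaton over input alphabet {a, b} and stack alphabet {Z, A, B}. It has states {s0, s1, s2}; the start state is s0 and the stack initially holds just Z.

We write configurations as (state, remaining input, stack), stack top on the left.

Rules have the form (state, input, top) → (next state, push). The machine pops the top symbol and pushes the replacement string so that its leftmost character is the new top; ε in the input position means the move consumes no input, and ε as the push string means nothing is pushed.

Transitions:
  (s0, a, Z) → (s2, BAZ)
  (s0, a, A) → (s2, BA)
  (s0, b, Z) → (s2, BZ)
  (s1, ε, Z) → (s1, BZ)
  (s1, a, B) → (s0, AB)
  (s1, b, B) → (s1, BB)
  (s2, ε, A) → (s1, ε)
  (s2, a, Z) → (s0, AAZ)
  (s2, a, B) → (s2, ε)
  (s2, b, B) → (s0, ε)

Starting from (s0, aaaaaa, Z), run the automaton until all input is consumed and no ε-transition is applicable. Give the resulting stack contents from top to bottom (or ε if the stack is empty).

(s0, aaaaaa, Z) ⊢ (s2, aaaaa, BAZ) ⊢ (s2, aaaa, AZ) ⊢ (s1, aaaa, Z) ⊢ (s1, aaaa, BZ) ⊢ (s0, aaa, ABZ) ⊢ (s2, aa, BABZ) ⊢ (s2, a, ABZ) ⊢ (s1, a, BZ) ⊢ (s0, ε, ABZ)
All input consumed in state s0 with stack ABZ.

ABZ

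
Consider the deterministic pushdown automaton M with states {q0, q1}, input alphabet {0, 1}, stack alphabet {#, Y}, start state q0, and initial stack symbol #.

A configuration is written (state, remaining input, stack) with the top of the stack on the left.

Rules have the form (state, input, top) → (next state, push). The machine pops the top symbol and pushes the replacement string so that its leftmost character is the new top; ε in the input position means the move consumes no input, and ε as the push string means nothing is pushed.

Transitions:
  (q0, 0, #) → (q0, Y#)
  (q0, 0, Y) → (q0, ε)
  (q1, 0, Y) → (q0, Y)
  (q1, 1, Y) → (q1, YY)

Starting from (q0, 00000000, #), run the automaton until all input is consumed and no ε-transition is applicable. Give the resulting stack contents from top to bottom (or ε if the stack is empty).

#

(q0, 00000000, #) ⊢ (q0, 0000000, Y#) ⊢ (q0, 000000, #) ⊢ (q0, 00000, Y#) ⊢ (q0, 0000, #) ⊢ (q0, 000, Y#) ⊢ (q0, 00, #) ⊢ (q0, 0, Y#) ⊢ (q0, ε, #)
All input consumed in state q0 with stack #.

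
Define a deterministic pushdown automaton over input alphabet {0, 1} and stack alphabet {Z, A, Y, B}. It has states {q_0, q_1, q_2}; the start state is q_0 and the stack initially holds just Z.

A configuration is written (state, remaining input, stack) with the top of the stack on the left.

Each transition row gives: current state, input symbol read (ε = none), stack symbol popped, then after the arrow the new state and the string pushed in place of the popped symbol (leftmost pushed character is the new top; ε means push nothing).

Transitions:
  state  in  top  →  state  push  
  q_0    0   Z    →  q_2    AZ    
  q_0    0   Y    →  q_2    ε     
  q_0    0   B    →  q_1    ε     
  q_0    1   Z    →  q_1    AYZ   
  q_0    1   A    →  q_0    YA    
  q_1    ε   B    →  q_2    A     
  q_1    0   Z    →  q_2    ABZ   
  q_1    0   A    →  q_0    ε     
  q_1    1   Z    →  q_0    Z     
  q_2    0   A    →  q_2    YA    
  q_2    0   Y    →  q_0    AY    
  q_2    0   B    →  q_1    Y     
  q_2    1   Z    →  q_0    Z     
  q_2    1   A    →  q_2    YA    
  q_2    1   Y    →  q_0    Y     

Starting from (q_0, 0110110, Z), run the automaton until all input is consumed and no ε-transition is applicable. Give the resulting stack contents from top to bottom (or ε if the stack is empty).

AZ

(q_0, 0110110, Z)
  read 0, top Z: go to q_2, push AZ → (q_2, 110110, AZ)
  read 1, top A: go to q_2, push YA → (q_2, 10110, YAZ)
  read 1, top Y: go to q_0, push Y → (q_0, 0110, YAZ)
  read 0, top Y: go to q_2, push ε → (q_2, 110, AZ)
  read 1, top A: go to q_2, push YA → (q_2, 10, YAZ)
  read 1, top Y: go to q_0, push Y → (q_0, 0, YAZ)
  read 0, top Y: go to q_2, push ε → (q_2, ε, AZ)
All input consumed in state q_2 with stack AZ.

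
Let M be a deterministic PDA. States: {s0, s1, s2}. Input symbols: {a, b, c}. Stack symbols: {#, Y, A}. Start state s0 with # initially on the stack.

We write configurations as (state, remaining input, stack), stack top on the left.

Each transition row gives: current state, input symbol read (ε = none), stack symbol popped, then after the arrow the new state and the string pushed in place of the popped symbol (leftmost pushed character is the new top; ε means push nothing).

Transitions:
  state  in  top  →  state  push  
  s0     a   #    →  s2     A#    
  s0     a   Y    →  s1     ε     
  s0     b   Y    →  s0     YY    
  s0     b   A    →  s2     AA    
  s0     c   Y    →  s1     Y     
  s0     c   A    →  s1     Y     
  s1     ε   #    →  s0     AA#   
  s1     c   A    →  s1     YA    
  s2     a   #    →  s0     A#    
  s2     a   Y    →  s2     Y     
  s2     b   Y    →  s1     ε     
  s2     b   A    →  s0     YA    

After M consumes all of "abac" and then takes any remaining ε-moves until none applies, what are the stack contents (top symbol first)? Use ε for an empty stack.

YA#

(s0, abac, #)
  read a, top #: go to s2, push A# → (s2, bac, A#)
  read b, top A: go to s0, push YA → (s0, ac, YA#)
  read a, top Y: go to s1, push ε → (s1, c, A#)
  read c, top A: go to s1, push YA → (s1, ε, YA#)
All input consumed in state s1 with stack YA#.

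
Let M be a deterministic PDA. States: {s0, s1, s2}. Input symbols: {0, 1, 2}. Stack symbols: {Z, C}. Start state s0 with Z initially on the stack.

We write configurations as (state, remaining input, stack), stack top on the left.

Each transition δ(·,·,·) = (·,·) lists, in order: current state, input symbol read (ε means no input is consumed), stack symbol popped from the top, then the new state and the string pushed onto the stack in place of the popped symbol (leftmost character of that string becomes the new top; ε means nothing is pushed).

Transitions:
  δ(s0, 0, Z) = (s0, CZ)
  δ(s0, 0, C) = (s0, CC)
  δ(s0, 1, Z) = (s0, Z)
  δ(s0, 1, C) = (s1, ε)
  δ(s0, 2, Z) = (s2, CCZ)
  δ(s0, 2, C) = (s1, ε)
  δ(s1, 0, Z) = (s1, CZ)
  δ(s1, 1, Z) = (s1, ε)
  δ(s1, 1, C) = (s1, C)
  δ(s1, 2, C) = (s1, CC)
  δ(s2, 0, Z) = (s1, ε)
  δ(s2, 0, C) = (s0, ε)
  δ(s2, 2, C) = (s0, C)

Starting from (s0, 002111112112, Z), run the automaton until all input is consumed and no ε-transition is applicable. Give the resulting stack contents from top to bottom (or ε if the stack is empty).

CCCZ

(s0, 002111112112, Z)
  read 0, top Z: go to s0, push CZ → (s0, 02111112112, CZ)
  read 0, top C: go to s0, push CC → (s0, 2111112112, CCZ)
  read 2, top C: go to s1, push ε → (s1, 111112112, CZ)
  read 1, top C: go to s1, push C → (s1, 11112112, CZ)
  read 1, top C: go to s1, push C → (s1, 1112112, CZ)
  read 1, top C: go to s1, push C → (s1, 112112, CZ)
  read 1, top C: go to s1, push C → (s1, 12112, CZ)
  read 1, top C: go to s1, push C → (s1, 2112, CZ)
  read 2, top C: go to s1, push CC → (s1, 112, CCZ)
  read 1, top C: go to s1, push C → (s1, 12, CCZ)
  read 1, top C: go to s1, push C → (s1, 2, CCZ)
  read 2, top C: go to s1, push CC → (s1, ε, CCCZ)
All input consumed in state s1 with stack CCCZ.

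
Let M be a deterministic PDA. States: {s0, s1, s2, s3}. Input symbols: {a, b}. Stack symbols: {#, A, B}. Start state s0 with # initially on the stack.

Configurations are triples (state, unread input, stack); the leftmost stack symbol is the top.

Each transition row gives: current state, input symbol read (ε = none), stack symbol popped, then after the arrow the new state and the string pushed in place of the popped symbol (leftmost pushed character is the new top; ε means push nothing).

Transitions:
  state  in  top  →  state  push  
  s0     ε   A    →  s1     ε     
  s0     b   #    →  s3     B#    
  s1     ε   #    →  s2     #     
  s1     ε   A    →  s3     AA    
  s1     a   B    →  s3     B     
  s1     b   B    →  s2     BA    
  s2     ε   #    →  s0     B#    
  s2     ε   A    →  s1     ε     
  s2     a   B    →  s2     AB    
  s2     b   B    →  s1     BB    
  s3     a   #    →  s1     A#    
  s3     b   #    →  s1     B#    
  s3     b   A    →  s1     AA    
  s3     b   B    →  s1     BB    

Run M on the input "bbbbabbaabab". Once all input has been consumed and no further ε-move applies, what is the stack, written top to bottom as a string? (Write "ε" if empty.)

BBBABBAB#

(s0, bbbbabbaabab, #)
  read b, top #: go to s3, push B# → (s3, bbbabbaabab, B#)
  read b, top B: go to s1, push BB → (s1, bbabbaabab, BB#)
  read b, top B: go to s2, push BA → (s2, babbaabab, BAB#)
  read b, top B: go to s1, push BB → (s1, abbaabab, BBAB#)
  read a, top B: go to s3, push B → (s3, bbaabab, BBAB#)
  read b, top B: go to s1, push BB → (s1, baabab, BBBAB#)
  read b, top B: go to s2, push BA → (s2, aabab, BABBAB#)
  read a, top B: go to s2, push AB → (s2, abab, ABABBAB#)
  ε-move, top A: go to s1, push ε → (s1, abab, BABBAB#)
  read a, top B: go to s3, push B → (s3, bab, BABBAB#)
  read b, top B: go to s1, push BB → (s1, ab, BBABBAB#)
  read a, top B: go to s3, push B → (s3, b, BBABBAB#)
  read b, top B: go to s1, push BB → (s1, ε, BBBABBAB#)
All input consumed in state s1 with stack BBBABBAB#.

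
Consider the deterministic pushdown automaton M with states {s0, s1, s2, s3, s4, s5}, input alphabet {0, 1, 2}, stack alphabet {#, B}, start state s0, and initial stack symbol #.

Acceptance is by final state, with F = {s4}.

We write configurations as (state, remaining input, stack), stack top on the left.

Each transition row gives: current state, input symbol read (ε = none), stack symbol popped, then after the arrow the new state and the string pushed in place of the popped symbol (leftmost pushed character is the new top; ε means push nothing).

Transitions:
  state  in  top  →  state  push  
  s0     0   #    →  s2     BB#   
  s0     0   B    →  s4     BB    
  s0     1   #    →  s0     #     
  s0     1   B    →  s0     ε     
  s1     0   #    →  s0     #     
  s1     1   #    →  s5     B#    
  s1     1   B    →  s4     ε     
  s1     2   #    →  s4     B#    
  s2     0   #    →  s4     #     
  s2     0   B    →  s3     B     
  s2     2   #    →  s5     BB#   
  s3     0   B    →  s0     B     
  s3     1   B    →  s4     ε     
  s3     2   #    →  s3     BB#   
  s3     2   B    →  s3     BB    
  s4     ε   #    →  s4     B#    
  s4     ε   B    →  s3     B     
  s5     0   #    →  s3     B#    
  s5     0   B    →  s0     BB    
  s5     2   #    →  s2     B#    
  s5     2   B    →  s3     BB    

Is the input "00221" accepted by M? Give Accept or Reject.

Accept

(s0, 00221, #)
  read 0, top #: go to s2, push BB# → (s2, 0221, BB#)
  read 0, top B: go to s3, push B → (s3, 221, BB#)
  read 2, top B: go to s3, push BB → (s3, 21, BBB#)
  read 2, top B: go to s3, push BB → (s3, 1, BBBB#)
  read 1, top B: go to s4, push ε → (s4, ε, BBB#)
All input consumed; state s4 ∈ F.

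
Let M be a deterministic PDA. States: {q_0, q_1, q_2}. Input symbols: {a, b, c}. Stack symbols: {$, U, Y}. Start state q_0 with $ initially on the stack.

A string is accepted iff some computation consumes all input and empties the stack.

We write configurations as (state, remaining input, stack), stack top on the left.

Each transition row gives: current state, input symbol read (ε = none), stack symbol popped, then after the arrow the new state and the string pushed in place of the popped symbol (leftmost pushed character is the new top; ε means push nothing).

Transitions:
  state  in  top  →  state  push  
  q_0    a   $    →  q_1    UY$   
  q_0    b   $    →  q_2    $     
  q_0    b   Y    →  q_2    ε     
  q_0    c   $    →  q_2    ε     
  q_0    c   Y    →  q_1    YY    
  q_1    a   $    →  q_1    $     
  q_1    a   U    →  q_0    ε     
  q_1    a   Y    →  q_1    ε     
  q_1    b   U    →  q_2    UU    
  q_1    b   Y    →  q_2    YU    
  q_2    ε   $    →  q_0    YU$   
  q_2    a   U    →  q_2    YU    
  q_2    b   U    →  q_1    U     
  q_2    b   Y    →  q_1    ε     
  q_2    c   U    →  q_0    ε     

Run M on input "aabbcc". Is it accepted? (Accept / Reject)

Accept

(q_0, aabbcc, $)
  read a, top $: go to q_1, push UY$ → (q_1, abbcc, UY$)
  read a, top U: go to q_0, push ε → (q_0, bbcc, Y$)
  read b, top Y: go to q_2, push ε → (q_2, bcc, $)
  ε-move, top $: go to q_0, push YU$ → (q_0, bcc, YU$)
  read b, top Y: go to q_2, push ε → (q_2, cc, U$)
  read c, top U: go to q_0, push ε → (q_0, c, $)
  read c, top $: go to q_2, push ε → (q_2, ε, ε)
All input consumed and the stack is empty.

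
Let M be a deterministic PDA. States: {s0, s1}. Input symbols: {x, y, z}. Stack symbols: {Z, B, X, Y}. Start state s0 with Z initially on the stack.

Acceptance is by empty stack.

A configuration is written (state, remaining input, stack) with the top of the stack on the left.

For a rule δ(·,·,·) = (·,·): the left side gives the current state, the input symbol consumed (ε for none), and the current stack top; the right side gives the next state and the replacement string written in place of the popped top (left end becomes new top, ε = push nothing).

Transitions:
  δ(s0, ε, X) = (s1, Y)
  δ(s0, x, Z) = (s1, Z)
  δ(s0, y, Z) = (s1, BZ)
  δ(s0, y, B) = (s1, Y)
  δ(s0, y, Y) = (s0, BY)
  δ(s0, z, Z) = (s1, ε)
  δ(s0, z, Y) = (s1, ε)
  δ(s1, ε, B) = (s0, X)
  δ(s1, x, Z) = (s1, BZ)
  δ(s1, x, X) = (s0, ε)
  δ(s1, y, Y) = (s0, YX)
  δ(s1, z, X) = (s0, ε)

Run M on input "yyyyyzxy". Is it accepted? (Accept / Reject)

Reject

(s0, yyyyyzxy, Z)
  read y, top Z: go to s1, push BZ → (s1, yyyyzxy, BZ)
  ε-move, top B: go to s0, push X → (s0, yyyyzxy, XZ)
  ε-move, top X: go to s1, push Y → (s1, yyyyzxy, YZ)
  read y, top Y: go to s0, push YX → (s0, yyyzxy, YXZ)
  read y, top Y: go to s0, push BY → (s0, yyzxy, BYXZ)
  read y, top B: go to s1, push Y → (s1, yzxy, YYXZ)
  read y, top Y: go to s0, push YX → (s0, zxy, YXYXZ)
  read z, top Y: go to s1, push ε → (s1, xy, XYXZ)
  read x, top X: go to s0, push ε → (s0, y, YXZ)
  read y, top Y: go to s0, push BY → (s0, ε, BYXZ)
All input consumed; stack is BYXZ, not empty, and no further ε-move applies.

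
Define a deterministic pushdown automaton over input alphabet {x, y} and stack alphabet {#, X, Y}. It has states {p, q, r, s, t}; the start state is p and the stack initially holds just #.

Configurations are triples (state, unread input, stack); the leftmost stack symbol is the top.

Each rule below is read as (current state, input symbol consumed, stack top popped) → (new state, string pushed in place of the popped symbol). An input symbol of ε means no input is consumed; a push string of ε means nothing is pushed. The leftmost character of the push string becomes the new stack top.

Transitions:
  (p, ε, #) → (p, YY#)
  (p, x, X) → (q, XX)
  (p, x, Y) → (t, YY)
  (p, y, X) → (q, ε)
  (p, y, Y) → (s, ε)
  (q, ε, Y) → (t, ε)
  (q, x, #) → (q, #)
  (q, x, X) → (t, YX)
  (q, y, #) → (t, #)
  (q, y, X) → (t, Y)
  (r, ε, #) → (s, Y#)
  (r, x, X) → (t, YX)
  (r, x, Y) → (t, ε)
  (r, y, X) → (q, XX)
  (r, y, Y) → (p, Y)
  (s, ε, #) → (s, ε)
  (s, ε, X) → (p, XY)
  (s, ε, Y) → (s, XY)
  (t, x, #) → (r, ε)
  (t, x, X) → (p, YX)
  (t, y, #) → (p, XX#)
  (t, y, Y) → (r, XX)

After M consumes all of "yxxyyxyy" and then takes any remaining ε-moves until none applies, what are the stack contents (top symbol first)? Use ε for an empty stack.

(p, yxxyyxyy, #)
  ε-move, top #: go to p, push YY# → (p, yxxyyxyy, YY#)
  read y, top Y: go to s, push ε → (s, xxyyxyy, Y#)
  ε-move, top Y: go to s, push XY → (s, xxyyxyy, XY#)
  ε-move, top X: go to p, push XY → (p, xxyyxyy, XYY#)
  read x, top X: go to q, push XX → (q, xyyxyy, XXYY#)
  read x, top X: go to t, push YX → (t, yyxyy, YXXYY#)
  read y, top Y: go to r, push XX → (r, yxyy, XXXXYY#)
  read y, top X: go to q, push XX → (q, xyy, XXXXXYY#)
  read x, top X: go to t, push YX → (t, yy, YXXXXXYY#)
  read y, top Y: go to r, push XX → (r, y, XXXXXXXYY#)
  read y, top X: go to q, push XX → (q, ε, XXXXXXXXYY#)
All input consumed in state q with stack XXXXXXXXYY#.

XXXXXXXXYY#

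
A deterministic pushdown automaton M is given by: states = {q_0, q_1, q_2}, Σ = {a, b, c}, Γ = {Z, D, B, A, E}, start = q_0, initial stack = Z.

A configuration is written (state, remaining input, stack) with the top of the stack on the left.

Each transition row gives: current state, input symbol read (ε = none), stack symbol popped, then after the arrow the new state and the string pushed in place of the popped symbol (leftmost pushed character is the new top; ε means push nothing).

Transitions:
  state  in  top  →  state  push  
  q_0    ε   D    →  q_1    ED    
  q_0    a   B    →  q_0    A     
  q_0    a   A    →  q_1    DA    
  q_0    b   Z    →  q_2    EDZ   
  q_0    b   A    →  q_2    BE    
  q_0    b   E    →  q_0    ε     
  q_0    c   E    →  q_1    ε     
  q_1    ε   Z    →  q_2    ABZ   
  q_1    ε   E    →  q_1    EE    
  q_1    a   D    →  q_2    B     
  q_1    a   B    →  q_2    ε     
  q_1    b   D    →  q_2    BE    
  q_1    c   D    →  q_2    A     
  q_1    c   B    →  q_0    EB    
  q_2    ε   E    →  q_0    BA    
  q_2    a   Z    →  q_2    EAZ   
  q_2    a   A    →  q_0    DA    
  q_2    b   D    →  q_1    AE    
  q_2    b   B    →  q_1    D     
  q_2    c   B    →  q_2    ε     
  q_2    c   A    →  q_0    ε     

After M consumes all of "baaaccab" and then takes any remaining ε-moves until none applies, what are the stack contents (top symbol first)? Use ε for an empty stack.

(q_0, baaaccab, Z)
  read b, top Z: go to q_2, push EDZ → (q_2, aaaccab, EDZ)
  ε-move, top E: go to q_0, push BA → (q_0, aaaccab, BADZ)
  read a, top B: go to q_0, push A → (q_0, aaccab, AADZ)
  read a, top A: go to q_1, push DA → (q_1, accab, DAADZ)
  read a, top D: go to q_2, push B → (q_2, ccab, BAADZ)
  read c, top B: go to q_2, push ε → (q_2, cab, AADZ)
  read c, top A: go to q_0, push ε → (q_0, ab, ADZ)
  read a, top A: go to q_1, push DA → (q_1, b, DADZ)
  read b, top D: go to q_2, push BE → (q_2, ε, BEADZ)
All input consumed in state q_2 with stack BEADZ.

BEADZ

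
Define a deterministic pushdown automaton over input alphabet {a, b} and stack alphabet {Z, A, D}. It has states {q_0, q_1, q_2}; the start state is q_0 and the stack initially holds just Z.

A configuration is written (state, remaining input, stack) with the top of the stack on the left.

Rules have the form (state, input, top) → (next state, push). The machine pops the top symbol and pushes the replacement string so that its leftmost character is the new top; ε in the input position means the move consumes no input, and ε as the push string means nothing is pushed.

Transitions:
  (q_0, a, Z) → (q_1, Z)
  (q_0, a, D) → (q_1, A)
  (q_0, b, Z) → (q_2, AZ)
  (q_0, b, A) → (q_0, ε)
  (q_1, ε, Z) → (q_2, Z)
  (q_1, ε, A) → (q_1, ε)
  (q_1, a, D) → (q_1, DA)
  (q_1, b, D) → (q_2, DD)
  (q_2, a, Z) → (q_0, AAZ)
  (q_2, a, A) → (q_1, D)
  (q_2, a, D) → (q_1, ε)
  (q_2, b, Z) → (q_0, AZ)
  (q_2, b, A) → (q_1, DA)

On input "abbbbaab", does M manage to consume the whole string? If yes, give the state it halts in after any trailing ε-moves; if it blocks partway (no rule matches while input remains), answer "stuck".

(q_0, abbbbaab, Z)
  read a, top Z: go to q_1, push Z → (q_1, bbbbaab, Z)
  ε-move, top Z: go to q_2, push Z → (q_2, bbbbaab, Z)
  read b, top Z: go to q_0, push AZ → (q_0, bbbaab, AZ)
  read b, top A: go to q_0, push ε → (q_0, bbaab, Z)
  read b, top Z: go to q_2, push AZ → (q_2, baab, AZ)
  read b, top A: go to q_1, push DA → (q_1, aab, DAZ)
  read a, top D: go to q_1, push DA → (q_1, ab, DAAZ)
  read a, top D: go to q_1, push DA → (q_1, b, DAAAZ)
  read b, top D: go to q_2, push DD → (q_2, ε, DDAAAZ)
All input consumed; M is in state q_2.

q_2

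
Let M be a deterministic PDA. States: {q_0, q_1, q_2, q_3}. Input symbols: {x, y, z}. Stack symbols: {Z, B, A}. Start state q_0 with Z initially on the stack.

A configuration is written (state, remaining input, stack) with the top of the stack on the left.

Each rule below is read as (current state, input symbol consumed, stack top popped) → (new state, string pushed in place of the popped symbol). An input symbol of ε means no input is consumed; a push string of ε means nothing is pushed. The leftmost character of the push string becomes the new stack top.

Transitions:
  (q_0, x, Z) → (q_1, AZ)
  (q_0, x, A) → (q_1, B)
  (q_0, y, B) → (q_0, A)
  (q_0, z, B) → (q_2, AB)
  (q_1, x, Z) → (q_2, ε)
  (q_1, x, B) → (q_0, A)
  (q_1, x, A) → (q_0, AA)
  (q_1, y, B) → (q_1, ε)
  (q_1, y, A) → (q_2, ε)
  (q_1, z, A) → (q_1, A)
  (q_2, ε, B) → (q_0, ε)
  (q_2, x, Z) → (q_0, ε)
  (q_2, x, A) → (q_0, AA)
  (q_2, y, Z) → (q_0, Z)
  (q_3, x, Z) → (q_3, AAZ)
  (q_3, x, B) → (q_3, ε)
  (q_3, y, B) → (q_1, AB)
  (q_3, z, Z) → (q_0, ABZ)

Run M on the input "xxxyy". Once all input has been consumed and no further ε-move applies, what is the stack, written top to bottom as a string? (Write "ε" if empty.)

(q_0, xxxyy, Z) ⊢ (q_1, xxyy, AZ) ⊢ (q_0, xyy, AAZ) ⊢ (q_1, yy, BAZ) ⊢ (q_1, y, AZ) ⊢ (q_2, ε, Z)
All input consumed in state q_2 with stack Z.

Z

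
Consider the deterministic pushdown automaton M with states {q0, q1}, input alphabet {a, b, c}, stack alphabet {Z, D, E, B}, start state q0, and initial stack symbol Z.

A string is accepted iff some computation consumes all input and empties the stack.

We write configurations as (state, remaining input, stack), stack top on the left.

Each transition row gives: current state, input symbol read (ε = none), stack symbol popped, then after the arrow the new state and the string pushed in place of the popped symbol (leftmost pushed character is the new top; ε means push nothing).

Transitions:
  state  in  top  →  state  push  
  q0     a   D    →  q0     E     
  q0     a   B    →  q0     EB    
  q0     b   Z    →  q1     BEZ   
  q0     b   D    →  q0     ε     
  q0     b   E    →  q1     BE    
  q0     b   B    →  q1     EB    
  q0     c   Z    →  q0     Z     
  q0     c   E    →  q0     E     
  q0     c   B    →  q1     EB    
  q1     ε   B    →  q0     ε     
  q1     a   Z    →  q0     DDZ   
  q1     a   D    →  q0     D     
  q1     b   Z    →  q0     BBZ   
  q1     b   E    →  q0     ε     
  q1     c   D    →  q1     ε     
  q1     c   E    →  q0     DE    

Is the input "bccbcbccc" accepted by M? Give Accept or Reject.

(q0, bccbcbccc, Z)
  read b, top Z: go to q1, push BEZ → (q1, ccbcbccc, BEZ)
  ε-move, top B: go to q0, push ε → (q0, ccbcbccc, EZ)
  read c, top E: go to q0, push E → (q0, cbcbccc, EZ)
  read c, top E: go to q0, push E → (q0, bcbccc, EZ)
  read b, top E: go to q1, push BE → (q1, cbccc, BEZ)
  ε-move, top B: go to q0, push ε → (q0, cbccc, EZ)
  read c, top E: go to q0, push E → (q0, bccc, EZ)
  read b, top E: go to q1, push BE → (q1, ccc, BEZ)
  ε-move, top B: go to q0, push ε → (q0, ccc, EZ)
  read c, top E: go to q0, push E → (q0, cc, EZ)
  read c, top E: go to q0, push E → (q0, c, EZ)
  read c, top E: go to q0, push E → (q0, ε, EZ)
All input consumed; stack is EZ, not empty, and no further ε-move applies.

Reject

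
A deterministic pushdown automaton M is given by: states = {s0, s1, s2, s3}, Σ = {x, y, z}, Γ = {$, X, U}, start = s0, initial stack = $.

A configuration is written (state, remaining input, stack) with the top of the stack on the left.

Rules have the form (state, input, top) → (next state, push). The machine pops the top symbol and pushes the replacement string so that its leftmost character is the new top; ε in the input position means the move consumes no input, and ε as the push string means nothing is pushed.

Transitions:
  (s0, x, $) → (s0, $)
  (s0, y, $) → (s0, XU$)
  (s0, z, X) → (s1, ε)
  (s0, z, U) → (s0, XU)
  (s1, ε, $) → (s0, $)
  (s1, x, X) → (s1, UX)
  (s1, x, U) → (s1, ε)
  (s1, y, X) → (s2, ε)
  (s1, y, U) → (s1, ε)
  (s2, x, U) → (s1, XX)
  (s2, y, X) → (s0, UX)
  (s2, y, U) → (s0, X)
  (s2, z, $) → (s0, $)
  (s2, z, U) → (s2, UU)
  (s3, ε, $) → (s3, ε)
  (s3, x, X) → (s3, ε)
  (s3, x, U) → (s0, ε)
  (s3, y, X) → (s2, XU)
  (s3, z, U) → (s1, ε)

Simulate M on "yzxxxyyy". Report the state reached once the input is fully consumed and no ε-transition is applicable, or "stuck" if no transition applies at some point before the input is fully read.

stuck

(s0, yzxxxyyy, $)
  read y, top $: go to s0, push XU$ → (s0, zxxxyyy, XU$)
  read z, top X: go to s1, push ε → (s1, xxxyyy, U$)
  read x, top U: go to s1, push ε → (s1, xxyyy, $)
  ε-move, top $: go to s0, push $ → (s0, xxyyy, $)
  read x, top $: go to s0, push $ → (s0, xyyy, $)
  read x, top $: go to s0, push $ → (s0, yyy, $)
  read y, top $: go to s0, push XU$ → (s0, yy, XU$)
No transition for (s0, y, top X); M blocks with input yy remaining.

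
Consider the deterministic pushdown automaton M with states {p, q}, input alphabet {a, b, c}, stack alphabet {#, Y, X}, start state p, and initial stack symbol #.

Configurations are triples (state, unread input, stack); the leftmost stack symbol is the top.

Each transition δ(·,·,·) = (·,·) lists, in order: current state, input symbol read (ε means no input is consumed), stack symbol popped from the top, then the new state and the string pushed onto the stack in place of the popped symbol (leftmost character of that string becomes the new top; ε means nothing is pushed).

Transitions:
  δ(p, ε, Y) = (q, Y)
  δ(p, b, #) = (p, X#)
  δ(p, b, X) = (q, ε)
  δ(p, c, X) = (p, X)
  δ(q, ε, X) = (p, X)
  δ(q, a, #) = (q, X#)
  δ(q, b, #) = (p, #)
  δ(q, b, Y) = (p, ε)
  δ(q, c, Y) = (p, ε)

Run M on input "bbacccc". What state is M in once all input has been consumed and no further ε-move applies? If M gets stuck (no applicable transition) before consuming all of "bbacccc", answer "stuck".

(p, bbacccc, #)
  read b, top #: go to p, push X# → (p, bacccc, X#)
  read b, top X: go to q, push ε → (q, acccc, #)
  read a, top #: go to q, push X# → (q, cccc, X#)
  ε-move, top X: go to p, push X → (p, cccc, X#)
  read c, top X: go to p, push X → (p, ccc, X#)
  read c, top X: go to p, push X → (p, cc, X#)
  read c, top X: go to p, push X → (p, c, X#)
  read c, top X: go to p, push X → (p, ε, X#)
All input consumed; M is in state p.

p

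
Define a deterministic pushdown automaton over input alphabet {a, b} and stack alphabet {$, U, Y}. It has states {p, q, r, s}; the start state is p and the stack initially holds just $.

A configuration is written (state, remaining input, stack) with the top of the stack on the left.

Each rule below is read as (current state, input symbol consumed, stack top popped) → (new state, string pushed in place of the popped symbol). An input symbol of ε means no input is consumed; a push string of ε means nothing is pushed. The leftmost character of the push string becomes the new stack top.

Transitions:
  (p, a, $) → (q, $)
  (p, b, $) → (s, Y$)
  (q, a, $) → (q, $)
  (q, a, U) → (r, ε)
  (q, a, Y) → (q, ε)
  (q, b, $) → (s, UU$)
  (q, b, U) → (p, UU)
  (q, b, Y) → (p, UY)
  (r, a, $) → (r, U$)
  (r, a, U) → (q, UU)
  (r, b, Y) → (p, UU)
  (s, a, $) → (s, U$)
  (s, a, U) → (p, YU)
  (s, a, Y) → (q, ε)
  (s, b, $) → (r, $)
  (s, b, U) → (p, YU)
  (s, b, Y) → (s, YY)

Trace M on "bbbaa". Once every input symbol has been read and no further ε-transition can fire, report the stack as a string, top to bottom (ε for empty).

(p, bbbaa, $) ⊢ (s, bbaa, Y$) ⊢ (s, baa, YY$) ⊢ (s, aa, YYY$) ⊢ (q, a, YY$) ⊢ (q, ε, Y$)
All input consumed in state q with stack Y$.

Y$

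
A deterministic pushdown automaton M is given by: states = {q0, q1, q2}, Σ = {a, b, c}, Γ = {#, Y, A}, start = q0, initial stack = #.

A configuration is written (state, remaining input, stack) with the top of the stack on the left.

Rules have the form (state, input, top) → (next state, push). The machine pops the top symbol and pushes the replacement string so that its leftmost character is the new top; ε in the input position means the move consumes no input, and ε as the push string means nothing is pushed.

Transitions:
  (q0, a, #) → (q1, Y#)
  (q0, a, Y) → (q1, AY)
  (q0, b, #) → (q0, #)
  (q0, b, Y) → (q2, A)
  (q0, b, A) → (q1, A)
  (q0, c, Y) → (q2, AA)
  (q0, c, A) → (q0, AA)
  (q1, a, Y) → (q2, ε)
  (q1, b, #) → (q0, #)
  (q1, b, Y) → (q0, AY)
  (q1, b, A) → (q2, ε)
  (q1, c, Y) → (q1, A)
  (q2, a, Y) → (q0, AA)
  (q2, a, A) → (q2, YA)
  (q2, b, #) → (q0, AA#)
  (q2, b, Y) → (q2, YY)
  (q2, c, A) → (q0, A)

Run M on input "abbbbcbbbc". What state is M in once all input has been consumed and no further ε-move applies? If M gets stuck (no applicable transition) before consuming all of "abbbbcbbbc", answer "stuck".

stuck

(q0, abbbbcbbbc, #) ⊢ (q1, bbbbcbbbc, Y#) ⊢ (q0, bbbcbbbc, AY#) ⊢ (q1, bbcbbbc, AY#) ⊢ (q2, bcbbbc, Y#) ⊢ (q2, cbbbc, YY#)
No transition for (q2, c, top Y); M blocks with input cbbbc remaining.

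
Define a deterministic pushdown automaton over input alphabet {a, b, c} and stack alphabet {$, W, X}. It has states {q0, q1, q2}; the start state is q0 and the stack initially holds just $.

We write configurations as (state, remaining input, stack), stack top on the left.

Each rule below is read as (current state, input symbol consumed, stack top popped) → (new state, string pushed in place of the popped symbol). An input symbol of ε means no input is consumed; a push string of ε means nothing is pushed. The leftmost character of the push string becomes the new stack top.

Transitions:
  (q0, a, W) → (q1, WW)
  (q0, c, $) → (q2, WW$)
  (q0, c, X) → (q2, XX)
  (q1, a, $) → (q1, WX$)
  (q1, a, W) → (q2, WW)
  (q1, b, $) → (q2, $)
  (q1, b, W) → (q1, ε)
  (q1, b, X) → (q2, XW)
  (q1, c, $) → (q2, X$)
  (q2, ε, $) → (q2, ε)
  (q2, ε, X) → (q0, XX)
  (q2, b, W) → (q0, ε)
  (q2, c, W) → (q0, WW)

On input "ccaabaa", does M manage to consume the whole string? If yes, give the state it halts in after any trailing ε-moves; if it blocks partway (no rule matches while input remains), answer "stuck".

q2

(q0, ccaabaa, $)
  read c, top $: go to q2, push WW$ → (q2, caabaa, WW$)
  read c, top W: go to q0, push WW → (q0, aabaa, WWW$)
  read a, top W: go to q1, push WW → (q1, abaa, WWWW$)
  read a, top W: go to q2, push WW → (q2, baa, WWWWW$)
  read b, top W: go to q0, push ε → (q0, aa, WWWW$)
  read a, top W: go to q1, push WW → (q1, a, WWWWW$)
  read a, top W: go to q2, push WW → (q2, ε, WWWWWW$)
All input consumed; M is in state q2.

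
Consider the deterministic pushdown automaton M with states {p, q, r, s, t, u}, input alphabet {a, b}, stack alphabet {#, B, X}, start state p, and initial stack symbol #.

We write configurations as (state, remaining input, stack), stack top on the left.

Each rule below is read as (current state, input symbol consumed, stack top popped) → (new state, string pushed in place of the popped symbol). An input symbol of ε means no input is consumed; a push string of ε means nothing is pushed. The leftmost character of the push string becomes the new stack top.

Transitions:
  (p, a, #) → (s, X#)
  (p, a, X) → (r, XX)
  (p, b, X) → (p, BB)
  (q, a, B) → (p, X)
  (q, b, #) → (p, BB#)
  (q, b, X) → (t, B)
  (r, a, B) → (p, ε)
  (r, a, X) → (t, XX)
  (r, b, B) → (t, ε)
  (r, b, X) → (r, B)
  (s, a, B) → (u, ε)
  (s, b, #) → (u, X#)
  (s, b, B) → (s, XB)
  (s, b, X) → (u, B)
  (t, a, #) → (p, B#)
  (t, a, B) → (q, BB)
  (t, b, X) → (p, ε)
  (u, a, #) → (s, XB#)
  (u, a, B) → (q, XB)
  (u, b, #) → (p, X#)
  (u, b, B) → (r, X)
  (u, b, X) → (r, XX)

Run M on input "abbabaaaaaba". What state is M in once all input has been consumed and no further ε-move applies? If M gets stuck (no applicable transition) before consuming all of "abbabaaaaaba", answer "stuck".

stuck

(p, abbabaaaaaba, #)
  read a, top #: go to s, push X# → (s, bbabaaaaaba, X#)
  read b, top X: go to u, push B → (u, babaaaaaba, B#)
  read b, top B: go to r, push X → (r, abaaaaaba, X#)
  read a, top X: go to t, push XX → (t, baaaaaba, XX#)
  read b, top X: go to p, push ε → (p, aaaaaba, X#)
  read a, top X: go to r, push XX → (r, aaaaba, XX#)
  read a, top X: go to t, push XX → (t, aaaba, XXX#)
No transition for (t, a, top X); M blocks with input aaaba remaining.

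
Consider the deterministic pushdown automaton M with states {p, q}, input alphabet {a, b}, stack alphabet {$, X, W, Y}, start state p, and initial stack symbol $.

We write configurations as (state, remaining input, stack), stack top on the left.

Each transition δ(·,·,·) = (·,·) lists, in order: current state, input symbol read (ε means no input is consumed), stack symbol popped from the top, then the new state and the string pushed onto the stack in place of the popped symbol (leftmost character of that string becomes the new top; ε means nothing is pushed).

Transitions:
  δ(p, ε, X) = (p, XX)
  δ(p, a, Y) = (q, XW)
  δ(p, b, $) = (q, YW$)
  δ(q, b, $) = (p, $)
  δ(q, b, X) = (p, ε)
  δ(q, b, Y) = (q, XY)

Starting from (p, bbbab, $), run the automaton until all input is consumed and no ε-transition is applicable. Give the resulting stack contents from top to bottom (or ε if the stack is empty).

WW$

(p, bbbab, $) ⊢ (q, bbab, YW$) ⊢ (q, bab, XYW$) ⊢ (p, ab, YW$) ⊢ (q, b, XWW$) ⊢ (p, ε, WW$)
All input consumed in state p with stack WW$.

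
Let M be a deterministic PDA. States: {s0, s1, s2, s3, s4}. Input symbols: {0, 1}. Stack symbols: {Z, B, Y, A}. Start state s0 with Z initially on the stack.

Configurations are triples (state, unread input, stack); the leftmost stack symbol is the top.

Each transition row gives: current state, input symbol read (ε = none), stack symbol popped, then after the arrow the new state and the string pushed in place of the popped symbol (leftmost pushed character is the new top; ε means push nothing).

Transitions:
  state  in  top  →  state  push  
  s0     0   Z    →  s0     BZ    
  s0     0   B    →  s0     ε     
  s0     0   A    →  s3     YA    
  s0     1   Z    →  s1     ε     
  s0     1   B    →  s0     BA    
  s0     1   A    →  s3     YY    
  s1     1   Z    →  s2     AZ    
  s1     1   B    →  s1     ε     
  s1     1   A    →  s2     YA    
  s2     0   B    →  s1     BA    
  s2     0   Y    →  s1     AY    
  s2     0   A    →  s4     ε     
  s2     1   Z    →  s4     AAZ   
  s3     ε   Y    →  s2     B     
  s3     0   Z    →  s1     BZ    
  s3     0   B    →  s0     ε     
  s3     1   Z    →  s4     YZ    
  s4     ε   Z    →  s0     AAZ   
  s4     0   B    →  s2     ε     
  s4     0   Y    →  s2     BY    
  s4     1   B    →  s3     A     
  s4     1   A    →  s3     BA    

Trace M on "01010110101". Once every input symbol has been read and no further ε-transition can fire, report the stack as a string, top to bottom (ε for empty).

YAYAYAYZ

(s0, 01010110101, Z)
  read 0, top Z: go to s0, push BZ → (s0, 1010110101, BZ)
  read 1, top B: go to s0, push BA → (s0, 010110101, BAZ)
  read 0, top B: go to s0, push ε → (s0, 10110101, AZ)
  read 1, top A: go to s3, push YY → (s3, 0110101, YYZ)
  ε-move, top Y: go to s2, push B → (s2, 0110101, BYZ)
  read 0, top B: go to s1, push BA → (s1, 110101, BAYZ)
  read 1, top B: go to s1, push ε → (s1, 10101, AYZ)
  read 1, top A: go to s2, push YA → (s2, 0101, YAYZ)
  read 0, top Y: go to s1, push AY → (s1, 101, AYAYZ)
  read 1, top A: go to s2, push YA → (s2, 01, YAYAYZ)
  read 0, top Y: go to s1, push AY → (s1, 1, AYAYAYZ)
  read 1, top A: go to s2, push YA → (s2, ε, YAYAYAYZ)
All input consumed in state s2 with stack YAYAYAYZ.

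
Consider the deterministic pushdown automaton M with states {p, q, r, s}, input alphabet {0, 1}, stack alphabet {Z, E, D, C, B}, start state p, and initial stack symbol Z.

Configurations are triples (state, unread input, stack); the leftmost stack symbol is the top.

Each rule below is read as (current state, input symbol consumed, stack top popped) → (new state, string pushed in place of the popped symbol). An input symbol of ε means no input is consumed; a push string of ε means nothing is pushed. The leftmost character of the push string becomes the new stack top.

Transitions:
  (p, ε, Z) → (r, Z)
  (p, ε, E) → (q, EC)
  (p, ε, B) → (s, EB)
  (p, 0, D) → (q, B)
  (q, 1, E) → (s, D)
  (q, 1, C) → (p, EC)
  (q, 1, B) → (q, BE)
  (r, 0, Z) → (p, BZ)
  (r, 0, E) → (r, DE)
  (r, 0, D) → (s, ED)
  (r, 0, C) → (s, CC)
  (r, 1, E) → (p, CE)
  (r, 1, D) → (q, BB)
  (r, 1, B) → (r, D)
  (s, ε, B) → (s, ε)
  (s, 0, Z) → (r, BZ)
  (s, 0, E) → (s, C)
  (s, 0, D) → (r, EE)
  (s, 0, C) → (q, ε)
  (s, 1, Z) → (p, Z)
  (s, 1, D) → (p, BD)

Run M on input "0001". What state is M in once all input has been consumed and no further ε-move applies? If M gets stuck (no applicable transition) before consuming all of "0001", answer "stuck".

(p, 0001, Z) ⊢ (r, 0001, Z) ⊢ (p, 001, BZ) ⊢ (s, 001, EBZ) ⊢ (s, 01, CBZ) ⊢ (q, 1, BZ) ⊢ (q, ε, BEZ)
All input consumed; M is in state q.

q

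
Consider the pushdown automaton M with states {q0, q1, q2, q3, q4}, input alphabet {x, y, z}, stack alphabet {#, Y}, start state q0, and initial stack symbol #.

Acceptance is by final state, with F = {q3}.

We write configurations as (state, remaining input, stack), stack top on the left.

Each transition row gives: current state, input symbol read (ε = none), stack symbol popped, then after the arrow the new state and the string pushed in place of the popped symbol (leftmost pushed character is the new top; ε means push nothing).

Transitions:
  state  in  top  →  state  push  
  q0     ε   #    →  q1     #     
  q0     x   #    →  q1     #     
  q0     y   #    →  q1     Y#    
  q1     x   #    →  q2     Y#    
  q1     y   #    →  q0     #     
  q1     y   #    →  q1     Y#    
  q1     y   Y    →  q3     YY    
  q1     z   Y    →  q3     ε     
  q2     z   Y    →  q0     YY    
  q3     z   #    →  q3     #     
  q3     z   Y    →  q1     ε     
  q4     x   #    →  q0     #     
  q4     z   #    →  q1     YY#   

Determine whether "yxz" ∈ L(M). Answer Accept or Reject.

Reject

No computation consumes all input and reaches a final state.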